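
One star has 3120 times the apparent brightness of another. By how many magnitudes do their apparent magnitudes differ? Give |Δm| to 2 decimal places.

Pogson: Δm = −2.5 log₁₀(ratio) = −2.5 log₁₀(3120) = −2.5 × 3.4942 = -8.735

|Δm| ≈ 8.74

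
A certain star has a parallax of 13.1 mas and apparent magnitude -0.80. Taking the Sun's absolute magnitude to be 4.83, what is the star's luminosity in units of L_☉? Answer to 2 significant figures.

d = 1/p = 1000/13.1 mas = 76.34 pc
M = m − 5 log₁₀ d + 5 = -0.80 − 5·1.8827 + 5 = -5.214
M − M_☉ = -5.214 − 4.83 = -10.044
L/L_☉ = 10^(−0.4 × -10.044) = 10410

L/L_☉ ≈ 10000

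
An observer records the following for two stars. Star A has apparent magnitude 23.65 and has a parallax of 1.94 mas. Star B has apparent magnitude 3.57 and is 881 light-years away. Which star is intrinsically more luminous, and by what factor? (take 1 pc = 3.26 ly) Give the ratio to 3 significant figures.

Star B is more luminous, by a factor of 2.96×10^7.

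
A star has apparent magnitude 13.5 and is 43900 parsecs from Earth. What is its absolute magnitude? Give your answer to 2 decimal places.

M ≈ -4.71

5 log₁₀(d/10 pc) = 5 log₁₀(43900) − 5 = 18.212
M = m − 5 log₁₀(d/10) = 13.5 − 18.212 = -4.712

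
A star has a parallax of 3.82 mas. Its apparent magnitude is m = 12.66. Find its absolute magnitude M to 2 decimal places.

p = 3.82 mas = 3.82×10^-3″ → d = 1/p = 261.8 pc
5 log₁₀(d/10 pc) = 5 log₁₀(261.8) − 5 = 7.090
M = m − 5 log₁₀(d/10) = 12.66 − 7.090 = 5.570

M ≈ 5.57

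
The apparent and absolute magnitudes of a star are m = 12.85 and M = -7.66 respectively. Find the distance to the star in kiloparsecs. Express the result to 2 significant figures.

μ = m − M = 20.510
m − M = 5 log₁₀ d − 5
log₁₀ d = (m − M)/5 + 1 = 5.1020
d = 10^5.1020 = 126500 pc
= 126.5 kpc

d ≈ 130 kpc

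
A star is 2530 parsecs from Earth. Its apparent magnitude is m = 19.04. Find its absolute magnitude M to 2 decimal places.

5 log₁₀(d/10 pc) = 5 log₁₀(2530) − 5 = 12.016
M = m − 5 log₁₀(d/10) = 19.04 − 12.016 = 7.024

M ≈ 7.02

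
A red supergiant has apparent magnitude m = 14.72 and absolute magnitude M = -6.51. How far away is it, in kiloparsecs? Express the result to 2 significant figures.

μ = m − M = 21.230
m − M = 5 log₁₀ d − 5
log₁₀ d = (m − M)/5 + 1 = 5.2460
d = 10^5.2460 = 176200 pc
= 176.2 kpc

d ≈ 180 kpc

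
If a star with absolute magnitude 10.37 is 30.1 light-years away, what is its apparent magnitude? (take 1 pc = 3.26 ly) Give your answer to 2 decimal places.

m ≈ 10.20

d = 30.1 ly / 3.26 = 9.233 pc
m = M + 5 log₁₀ d − 5 = 10.37 + 5·0.9653 − 5 = 10.197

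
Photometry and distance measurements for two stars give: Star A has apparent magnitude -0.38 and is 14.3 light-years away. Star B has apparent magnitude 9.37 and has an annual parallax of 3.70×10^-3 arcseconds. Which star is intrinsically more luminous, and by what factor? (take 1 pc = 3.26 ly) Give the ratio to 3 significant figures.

Star A is more luminous, by a factor of 2.09.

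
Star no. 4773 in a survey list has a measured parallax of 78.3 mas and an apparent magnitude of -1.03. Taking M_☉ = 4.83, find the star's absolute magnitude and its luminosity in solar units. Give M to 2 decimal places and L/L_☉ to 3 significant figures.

M ≈ -1.56; L/L_☉ ≈ 360

d = 1/p = 1000/78.3 mas = 12.77 pc
M = m − 5 log₁₀ d + 5 = -1.03 − 5·1.1062 + 5 = -1.561
M − M_☉ = -1.561 − 4.83 = -6.391
L/L_☉ = 10^(−0.4 × -6.391) = 360.1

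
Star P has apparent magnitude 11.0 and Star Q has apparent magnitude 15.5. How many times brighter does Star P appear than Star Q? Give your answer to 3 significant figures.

63.1

Δm = 11.0 − (15.5) = -4.5
Flux ratio = 10^(−0.4 Δm) = 10^(−0.4 × -4.5) = 10^1.800 = 63.10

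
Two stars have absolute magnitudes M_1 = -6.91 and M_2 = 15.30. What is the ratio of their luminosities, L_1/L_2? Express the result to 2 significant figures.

L_1/L_2 ≈ 7.7×10^8

ΔM = M_1 − M_2 = -22.21
L_1/L_2 = 10^(−0.4 ΔM) = 10^8.884 = 7.656×10^8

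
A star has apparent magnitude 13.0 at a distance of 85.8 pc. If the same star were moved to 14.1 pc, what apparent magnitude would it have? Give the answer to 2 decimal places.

Flux ∝ 1/d², so Δm = 5 log₁₀(d₂/d₁) = 5 log₁₀(14.1/85.8) = -3.921
m₂ = m₁ + Δm = 13.0 + (-3.921) = 9.079

m ≈ 9.08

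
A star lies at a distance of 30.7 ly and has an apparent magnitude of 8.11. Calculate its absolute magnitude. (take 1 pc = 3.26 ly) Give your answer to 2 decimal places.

M ≈ 8.24

d = 30.7 ly / 3.26 = 9.417 pc
5 log₁₀(d/10 pc) = 5 log₁₀(9.417) − 5 = -0.130
M = m − 5 log₁₀(d/10) = 8.11 + 0.130 = 8.240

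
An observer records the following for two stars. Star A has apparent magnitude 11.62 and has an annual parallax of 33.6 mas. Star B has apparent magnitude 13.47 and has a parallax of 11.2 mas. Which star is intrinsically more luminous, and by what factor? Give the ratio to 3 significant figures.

Star B is more luminous, by a factor of 1.64.

Star A: p = 33.6 mas = 0.0336″ → d = 1/p = 29.76 pc
Star A: M = m − 5 log₁₀ d + 5 = 11.62 − 5·1.4737 + 5 = 9.252
Star B: p = 11.2 mas = 0.0112″ → d = 1/p = 89.29 pc
Star B: M = m − 5 log₁₀ d + 5 = 13.47 − 5·1.9508 + 5 = 8.716
ΔM = M_A − M_B = 9.252 − (8.716) = 0.536; smaller M is more luminous → Star B.
L ratio = 10^(0.4 |ΔM|) = 10^0.214 = 1.638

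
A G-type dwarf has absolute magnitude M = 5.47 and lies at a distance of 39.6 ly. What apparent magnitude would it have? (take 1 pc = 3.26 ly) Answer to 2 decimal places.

m ≈ 5.89

d = 39.6 ly / 3.26 = 12.15 pc
m = M + 5 log₁₀ d − 5 = 5.47 + 5·1.0845 − 5 = 5.892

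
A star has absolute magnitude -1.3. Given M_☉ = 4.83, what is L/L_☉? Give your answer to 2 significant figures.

M − M_☉ = -1.3 − 4.83 = -6.130
L/L_☉ = 10^(−0.4 (M − M_☉)) = 10^2.452 = 283.1

L/L_☉ ≈ 280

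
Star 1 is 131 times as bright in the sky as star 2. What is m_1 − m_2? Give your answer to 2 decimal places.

m_1 − m_2 ≈ -5.29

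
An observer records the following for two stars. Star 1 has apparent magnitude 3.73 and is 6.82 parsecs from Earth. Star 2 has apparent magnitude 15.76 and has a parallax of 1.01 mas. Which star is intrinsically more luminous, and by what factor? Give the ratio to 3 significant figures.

Star 1: M = m − 5 log₁₀ d + 5 = 3.73 − 5·0.8338 + 5 = 4.561
Star 2: p = 1.01 mas = 1.01×10^-3″ → d = 1/p = 990.1 pc
Star 2: M = m − 5 log₁₀ d + 5 = 15.76 − 5·2.9957 + 5 = 5.782
ΔM = M_1 − M_2 = 4.561 − (5.782) = -1.221; smaller M is more luminous → Star 1.
L ratio = 10^(0.4 |ΔM|) = 10^0.488 = 3.078

Star 1 is more luminous, by a factor of 3.08.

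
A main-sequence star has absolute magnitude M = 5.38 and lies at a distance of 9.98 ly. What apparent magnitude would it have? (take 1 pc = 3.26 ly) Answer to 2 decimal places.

d = 9.98 ly / 3.26 = 3.061 pc
m = M + 5 log₁₀ d − 5 = 5.38 + 5·0.4859 − 5 = 2.810

m ≈ 2.81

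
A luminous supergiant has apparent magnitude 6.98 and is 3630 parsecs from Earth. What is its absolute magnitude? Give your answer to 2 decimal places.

5 log₁₀(d/10 pc) = 5 log₁₀(3630) − 5 = 12.800
M = m − 5 log₁₀(d/10) = 6.98 − 12.800 = -5.820

M ≈ -5.82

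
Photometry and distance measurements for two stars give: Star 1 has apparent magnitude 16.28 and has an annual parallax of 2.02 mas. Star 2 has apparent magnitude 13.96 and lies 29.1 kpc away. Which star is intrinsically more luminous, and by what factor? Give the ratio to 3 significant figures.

Star 2 is more luminous, by a factor of 29300.

Star 1: p = 2.02 mas = 2.02×10^-3″ → d = 1/p = 495.0 pc
Star 1: M = m − 5 log₁₀ d + 5 = 16.28 − 5·2.6946 + 5 = 7.807
Star 2: d = 29.1 kpc = 29100 pc
Star 2: M = m − 5 log₁₀ d + 5 = 13.96 − 5·4.4639 + 5 = -3.359
ΔM = M_1 − M_2 = 7.807 − (-3.359) = 11.166; smaller M is more luminous → Star 2.
L ratio = 10^(0.4 |ΔM|) = 10^4.466 = 29270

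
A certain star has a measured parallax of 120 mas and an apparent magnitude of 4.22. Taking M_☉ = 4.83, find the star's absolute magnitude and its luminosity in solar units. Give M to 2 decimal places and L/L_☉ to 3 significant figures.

M ≈ 4.62; L/L_☉ ≈ 1.22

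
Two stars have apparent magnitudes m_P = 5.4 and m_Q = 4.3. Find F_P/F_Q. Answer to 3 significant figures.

F_P/F_Q ≈ 0.363

Magnitude difference = 1.1
Flux ratio = 10^(−0.4 Δm) = 10^(−0.4 × 1.1) = 10^-0.440 = 0.3631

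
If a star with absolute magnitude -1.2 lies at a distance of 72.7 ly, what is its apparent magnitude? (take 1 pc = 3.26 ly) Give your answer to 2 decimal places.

m ≈ 0.54

d = 72.7 ly / 3.26 = 22.30 pc
m = M + 5 log₁₀ d − 5 = -1.2 + 5·1.3483 − 5 = 0.542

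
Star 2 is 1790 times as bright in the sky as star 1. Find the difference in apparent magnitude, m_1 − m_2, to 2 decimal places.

m_1 − m_2 ≈ 8.13

Pogson: Δm = −2.5 log₁₀(ratio) = −2.5 log₁₀(1790) = −2.5 × 3.2529 = -8.132
Star 2 is brighter so has the smaller magnitude: m_1 − m_2 is positive.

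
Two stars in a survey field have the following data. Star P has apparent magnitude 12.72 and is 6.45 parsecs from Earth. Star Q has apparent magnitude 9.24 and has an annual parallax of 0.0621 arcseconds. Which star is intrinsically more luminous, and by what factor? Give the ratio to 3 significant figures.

Star P: M = m − 5 log₁₀ d + 5 = 12.72 − 5·0.8096 + 5 = 13.672
Star Q: d = 1/p = 1/0.0621″ = 16.10 pc
Star Q: M = m − 5 log₁₀ d + 5 = 9.24 − 5·1.2069 + 5 = 8.205
ΔM = M_P − M_Q = 13.672 − (8.205) = 5.467; smaller M is more luminous → Star Q.
L ratio = 10^(0.4 |ΔM|) = 10^2.187 = 153.7

Star Q is more luminous, by a factor of 154.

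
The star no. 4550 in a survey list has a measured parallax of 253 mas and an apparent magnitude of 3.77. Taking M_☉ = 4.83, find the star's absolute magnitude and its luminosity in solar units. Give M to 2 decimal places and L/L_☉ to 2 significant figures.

d = 1/p = 1000/253 mas = 3.953 pc
M = m − 5 log₁₀ d + 5 = 3.77 − 5·0.5969 + 5 = 5.786
M − M_☉ = 5.786 − 4.83 = 0.956
L/L_☉ = 10^(−0.4 × 0.956) = 0.4147

M ≈ 5.79; L/L_☉ ≈ 0.41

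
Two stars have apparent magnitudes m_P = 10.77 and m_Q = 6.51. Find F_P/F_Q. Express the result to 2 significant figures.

Magnitude difference = 4.26
Flux ratio = 10^(−0.4 Δm) = 10^(−0.4 × 4.26) = 10^-1.704 = 0.01977

F_P/F_Q ≈ 0.020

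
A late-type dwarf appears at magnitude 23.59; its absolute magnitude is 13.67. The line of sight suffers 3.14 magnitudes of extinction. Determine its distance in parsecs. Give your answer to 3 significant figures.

m − M = 5 log₁₀(d/10 pc) + A  ⇒  23.59 − (13.67) − 3.14 = 5 log₁₀(d/10)
6.780 = 5 log₁₀(d/10)
log₁₀ d = (m − M − A)/5 + 1 = 2.3560
d = 10^2.3560 = 227.0 pc

d ≈ 227 pc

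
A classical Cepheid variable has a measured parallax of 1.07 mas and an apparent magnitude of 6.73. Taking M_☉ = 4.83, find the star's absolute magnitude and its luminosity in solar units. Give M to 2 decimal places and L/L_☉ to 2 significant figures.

M ≈ -3.12; L/L_☉ ≈ 1500

d = 1/p = 1000/1.07 mas = 934.6 pc
M = m − 5 log₁₀ d + 5 = 6.73 − 5·2.9706 + 5 = -3.123
M − M_☉ = -3.123 − 4.83 = -7.953
L/L_☉ = 10^(−0.4 × -7.953) = 1518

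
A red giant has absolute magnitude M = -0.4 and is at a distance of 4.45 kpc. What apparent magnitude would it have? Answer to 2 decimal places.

m ≈ 12.84

d = 4.45 kpc = 4450 pc
m = M + 5 log₁₀ d − 5 = -0.4 + 5·3.6484 − 5 = 12.842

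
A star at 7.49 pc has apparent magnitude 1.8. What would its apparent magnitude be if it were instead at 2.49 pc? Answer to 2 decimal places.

m ≈ -0.59

Flux ∝ 1/d², so Δm = 5 log₁₀(d₂/d₁) = 5 log₁₀(2.49/7.49) = -2.391
m₂ = m₁ + Δm = 1.8 + (-2.391) = -0.591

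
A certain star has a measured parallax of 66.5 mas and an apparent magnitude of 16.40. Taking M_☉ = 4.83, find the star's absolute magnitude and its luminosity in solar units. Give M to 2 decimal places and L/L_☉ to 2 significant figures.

d = 1/p = 1000/66.5 mas = 15.04 pc
M = m − 5 log₁₀ d + 5 = 16.40 − 5·1.1772 + 5 = 15.514
M − M_☉ = 15.514 − 4.83 = 10.684
L/L_☉ = 10^(−0.4 × 10.684) = 5.325×10^-5

M ≈ 15.51; L/L_☉ ≈ 5.3×10^-5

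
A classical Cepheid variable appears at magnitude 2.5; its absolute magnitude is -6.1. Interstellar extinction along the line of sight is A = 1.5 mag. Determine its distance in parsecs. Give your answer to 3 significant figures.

m − M = 5 log₁₀(d/10 pc) + A  ⇒  2.5 − (-6.1) − 1.5 = 5 log₁₀(d/10)
7.100 = 5 log₁₀(d/10)
log₁₀ d = (m − M − A)/5 + 1 = 2.4200
d = 10^2.4200 = 263.0 pc

d ≈ 263 pc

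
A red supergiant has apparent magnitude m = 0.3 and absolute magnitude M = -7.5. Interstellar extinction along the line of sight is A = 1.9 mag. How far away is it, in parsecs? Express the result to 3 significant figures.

m − M = 5 log₁₀(d/10 pc) + A  ⇒  0.3 − (-7.5) − 1.9 = 5 log₁₀(d/10)
5.900 = 5 log₁₀(d/10)
log₁₀ d = (m − M − A)/5 + 1 = 2.1800
d = 10^2.1800 = 151.4 pc

d ≈ 151 pc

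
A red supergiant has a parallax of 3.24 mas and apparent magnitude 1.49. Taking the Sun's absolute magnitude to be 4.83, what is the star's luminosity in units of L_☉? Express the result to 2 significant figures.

d = 1/p = 1000/3.24 mas = 308.6 pc
M = m − 5 log₁₀ d + 5 = 1.49 − 5·2.4895 + 5 = -5.957
M − M_☉ = -5.957 − 4.83 = -10.787
L/L_☉ = 10^(−0.4 × -10.787) = 20650

L/L_☉ ≈ 21000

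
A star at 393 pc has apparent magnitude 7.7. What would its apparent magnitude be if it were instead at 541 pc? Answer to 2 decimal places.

m ≈ 8.39

Flux ∝ 1/d², so Δm = 5 log₁₀(d₂/d₁) = 5 log₁₀(541/393) = 0.694
m₂ = m₁ + Δm = 7.7 + (0.694) = 8.394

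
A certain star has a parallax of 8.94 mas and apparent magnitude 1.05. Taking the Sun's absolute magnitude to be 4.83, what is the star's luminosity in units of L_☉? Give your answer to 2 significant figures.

L/L_☉ ≈ 4100

d = 1/p = 1000/8.94 mas = 111.9 pc
M = m − 5 log₁₀ d + 5 = 1.05 − 5·2.0487 + 5 = -4.193
M − M_☉ = -4.193 − 4.83 = -9.023
L/L_☉ = 10^(−0.4 × -9.023) = 4067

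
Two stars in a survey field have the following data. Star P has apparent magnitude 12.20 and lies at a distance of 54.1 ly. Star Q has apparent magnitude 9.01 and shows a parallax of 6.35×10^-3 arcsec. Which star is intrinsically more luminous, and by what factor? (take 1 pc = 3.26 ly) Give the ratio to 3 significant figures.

Star P: d = 54.1 ly / 3.26 = 16.60 pc
Star P: M = m − 5 log₁₀ d + 5 = 12.20 − 5·1.2200 + 5 = 11.100
Star Q: d = 1/p = 1/6.35×10^-3″ = 157.5 pc
Star Q: M = m − 5 log₁₀ d + 5 = 9.01 − 5·2.1972 + 5 = 3.024
ΔM = M_P − M_Q = 11.100 − (3.024) = 8.076; smaller M is more luminous → Star Q.
L ratio = 10^(0.4 |ΔM|) = 10^3.230 = 1700

Star Q is more luminous, by a factor of 1700.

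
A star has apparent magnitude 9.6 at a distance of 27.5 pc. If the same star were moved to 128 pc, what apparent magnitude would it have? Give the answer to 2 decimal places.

m ≈ 12.94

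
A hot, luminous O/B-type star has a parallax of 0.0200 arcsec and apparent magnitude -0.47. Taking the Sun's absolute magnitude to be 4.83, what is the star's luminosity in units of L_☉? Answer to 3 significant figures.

L/L_☉ ≈ 3300

d = 1/p = 1/0.0200″ = 50.00 pc
M = m − 5 log₁₀ d + 5 = -0.47 − 5·1.6990 + 5 = -3.965
M − M_☉ = -3.965 − 4.83 = -8.795
L/L_☉ = 10^(−0.4 × -8.795) = 3296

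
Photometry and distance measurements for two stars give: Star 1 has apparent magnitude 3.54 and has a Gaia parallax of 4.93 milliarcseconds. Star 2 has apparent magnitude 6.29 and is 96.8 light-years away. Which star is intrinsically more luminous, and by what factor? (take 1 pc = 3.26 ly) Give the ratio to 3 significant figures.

Star 1: p = 4.93 mas = 4.93×10^-3″ → d = 1/p = 202.8 pc
Star 1: M = m − 5 log₁₀ d + 5 = 3.54 − 5·2.3072 + 5 = -2.996
Star 2: d = 96.8 ly / 3.26 = 29.69 pc
Star 2: M = m − 5 log₁₀ d + 5 = 6.29 − 5·1.4727 + 5 = 3.927
ΔM = M_1 − M_2 = -2.996 − (3.927) = -6.922; smaller M is more luminous → Star 1.
L ratio = 10^(0.4 |ΔM|) = 10^2.769 = 587.5

Star 1 is more luminous, by a factor of 587.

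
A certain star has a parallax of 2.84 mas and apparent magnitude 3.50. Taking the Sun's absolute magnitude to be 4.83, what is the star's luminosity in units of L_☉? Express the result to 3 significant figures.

L/L_☉ ≈ 4220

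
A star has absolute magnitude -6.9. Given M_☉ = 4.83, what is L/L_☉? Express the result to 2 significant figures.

M − M_☉ = -6.9 − 4.83 = -11.730
L/L_☉ = 10^(−0.4 (M − M_☉)) = 10^4.692 = 49200

L/L_☉ ≈ 49000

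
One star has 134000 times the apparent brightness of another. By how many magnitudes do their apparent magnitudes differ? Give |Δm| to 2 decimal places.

Pogson: Δm = −2.5 log₁₀(ratio) = −2.5 log₁₀(134000) = −2.5 × 5.1271 = -12.818

|Δm| ≈ 12.82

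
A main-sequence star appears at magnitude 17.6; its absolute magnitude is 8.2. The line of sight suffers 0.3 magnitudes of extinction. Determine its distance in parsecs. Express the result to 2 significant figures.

m − M = 5 log₁₀(d/10 pc) + A  ⇒  17.6 − (8.2) − 0.3 = 5 log₁₀(d/10)
9.100 = 5 log₁₀(d/10)
log₁₀ d = (m − M − A)/5 + 1 = 2.8200
d = 10^2.8200 = 660.7 pc

d ≈ 660 pc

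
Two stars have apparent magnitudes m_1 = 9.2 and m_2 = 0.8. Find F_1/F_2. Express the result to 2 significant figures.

Δm = 9.2 − (0.8) = 8.4
Flux ratio = 10^(−0.4 Δm) = 10^(−0.4 × 8.4) = 10^-3.360 = 4.365×10^-4

F_1/F_2 ≈ 4.4×10^-4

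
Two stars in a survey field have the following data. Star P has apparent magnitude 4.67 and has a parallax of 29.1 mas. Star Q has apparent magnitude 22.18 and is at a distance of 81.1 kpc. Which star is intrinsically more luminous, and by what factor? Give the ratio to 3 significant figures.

Star P is more luminous, by a factor of 1.81.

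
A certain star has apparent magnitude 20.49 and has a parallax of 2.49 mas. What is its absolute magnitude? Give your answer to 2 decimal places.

p = 2.49 mas = 2.49×10^-3″ → d = 1/p = 401.6 pc
5 log₁₀(d/10 pc) = 5 log₁₀(401.6) − 5 = 8.019
M = m − 5 log₁₀(d/10) = 20.49 − 8.019 = 12.471

M ≈ 12.47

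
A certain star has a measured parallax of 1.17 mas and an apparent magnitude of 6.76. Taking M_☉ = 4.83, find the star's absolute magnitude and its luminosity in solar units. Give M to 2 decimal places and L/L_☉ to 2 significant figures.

d = 1/p = 1000/1.17 mas = 854.7 pc
M = m − 5 log₁₀ d + 5 = 6.76 − 5·2.9318 + 5 = -2.899
M − M_☉ = -2.899 − 4.83 = -7.729
L/L_☉ = 10^(−0.4 × -7.729) = 1235

M ≈ -2.90; L/L_☉ ≈ 1200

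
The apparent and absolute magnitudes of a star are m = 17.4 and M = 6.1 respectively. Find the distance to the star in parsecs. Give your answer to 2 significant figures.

Distance modulus: m − M = 17.4 − (6.1) = 11.300
m − M = 5 log₁₀ d − 5
log₁₀ d = (m − M)/5 + 1 = 3.2600
d = 10^3.2600 = 1820 pc

d ≈ 1800 pc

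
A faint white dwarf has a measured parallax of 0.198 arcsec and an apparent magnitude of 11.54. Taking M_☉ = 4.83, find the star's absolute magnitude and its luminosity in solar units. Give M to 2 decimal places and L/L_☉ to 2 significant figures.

d = 1/p = 1/0.198″ = 5.051 pc
M = m − 5 log₁₀ d + 5 = 11.54 − 5·0.7033 + 5 = 13.023
M − M_☉ = 13.023 − 4.83 = 8.193
L/L_☉ = 10^(−0.4 × 8.193) = 5.280×10^-4

M ≈ 13.02; L/L_☉ ≈ 5.3×10^-4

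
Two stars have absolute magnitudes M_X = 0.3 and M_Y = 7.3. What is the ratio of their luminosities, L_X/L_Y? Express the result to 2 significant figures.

L_X/L_Y ≈ 630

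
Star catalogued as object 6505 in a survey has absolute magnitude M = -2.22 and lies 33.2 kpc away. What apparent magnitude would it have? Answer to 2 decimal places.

m ≈ 15.39

d = 33.2 kpc = 33200 pc
m = M + 5 log₁₀ d − 5 = -2.22 + 5·4.5211 − 5 = 15.386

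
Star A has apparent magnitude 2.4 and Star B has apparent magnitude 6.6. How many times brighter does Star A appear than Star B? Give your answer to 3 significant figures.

47.9

Magnitude difference = -4.2
Flux ratio = 10^(−0.4 Δm) = 10^(−0.4 × -4.2) = 10^1.680 = 47.86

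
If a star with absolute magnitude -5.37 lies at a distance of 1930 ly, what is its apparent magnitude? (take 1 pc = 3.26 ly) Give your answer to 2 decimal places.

m ≈ 3.49

d = 1930 ly / 3.26 = 592.0 pc
m = M + 5 log₁₀ d − 5 = -5.37 + 5·2.7723 − 5 = 3.492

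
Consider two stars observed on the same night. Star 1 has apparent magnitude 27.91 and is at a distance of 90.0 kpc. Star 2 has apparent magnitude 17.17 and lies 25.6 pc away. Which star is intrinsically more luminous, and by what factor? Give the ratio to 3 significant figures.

Star 1 is more luminous, by a factor of 625.

Star 1: d = 90.0 kpc = 90000 pc
Star 1: M = m − 5 log₁₀ d + 5 = 27.91 − 5·4.9542 + 5 = 8.139
Star 2: M = m − 5 log₁₀ d + 5 = 17.17 − 5·1.4082 + 5 = 15.129
ΔM = M_1 − M_2 = 8.139 − (15.129) = -6.990; smaller M is more luminous → Star 1.
L ratio = 10^(0.4 |ΔM|) = 10^2.796 = 625.2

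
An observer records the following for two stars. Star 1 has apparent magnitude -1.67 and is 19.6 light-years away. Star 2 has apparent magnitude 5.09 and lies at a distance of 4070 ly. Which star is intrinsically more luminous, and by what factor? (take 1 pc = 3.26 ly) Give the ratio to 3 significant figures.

Star 1: d = 19.6 ly / 3.26 = 6.012 pc
Star 1: M = m − 5 log₁₀ d + 5 = -1.67 − 5·0.7790 + 5 = -0.565
Star 2: d = 4070 ly / 3.26 = 1248 pc
Star 2: M = m − 5 log₁₀ d + 5 = 5.09 − 5·3.0964 + 5 = -5.392
ΔM = M_1 − M_2 = -0.565 − (-5.392) = 4.827; smaller M is more luminous → Star 2.
L ratio = 10^(0.4 |ΔM|) = 10^1.931 = 85.25

Star 2 is more luminous, by a factor of 85.2.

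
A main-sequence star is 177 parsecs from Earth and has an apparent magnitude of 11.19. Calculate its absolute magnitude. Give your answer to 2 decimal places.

M ≈ 4.95

5 log₁₀(d/10 pc) = 5 log₁₀(177.0) − 5 = 6.240
M = m − 5 log₁₀(d/10) = 11.19 − 6.240 = 4.950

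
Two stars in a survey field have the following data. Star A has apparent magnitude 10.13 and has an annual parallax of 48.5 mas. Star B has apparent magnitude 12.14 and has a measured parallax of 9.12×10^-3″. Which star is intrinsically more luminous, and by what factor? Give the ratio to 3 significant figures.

Star A: p = 48.5 mas = 0.0485″ → d = 1/p = 20.62 pc
Star A: M = m − 5 log₁₀ d + 5 = 10.13 − 5·1.3143 + 5 = 8.559
Star B: d = 1/p = 1/9.12×10^-3″ = 109.6 pc
Star B: M = m − 5 log₁₀ d + 5 = 12.14 − 5·2.0400 + 5 = 6.940
ΔM = M_A − M_B = 8.559 − (6.940) = 1.619; smaller M is more luminous → Star B.
L ratio = 10^(0.4 |ΔM|) = 10^0.647 = 4.441

Star B is more luminous, by a factor of 4.44.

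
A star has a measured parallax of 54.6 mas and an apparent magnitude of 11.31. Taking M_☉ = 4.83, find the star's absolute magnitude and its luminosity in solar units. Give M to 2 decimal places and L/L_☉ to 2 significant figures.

M ≈ 10.00; L/L_☉ ≈ 8.6×10^-3

d = 1/p = 1000/54.6 mas = 18.32 pc
M = m − 5 log₁₀ d + 5 = 11.31 − 5·1.2628 + 5 = 9.996
M − M_☉ = 9.996 − 4.83 = 5.166
L/L_☉ = 10^(−0.4 × 5.166) = 8.583×10^-3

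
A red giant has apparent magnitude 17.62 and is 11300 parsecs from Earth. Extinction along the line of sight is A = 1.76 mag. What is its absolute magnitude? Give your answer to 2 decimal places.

5 log₁₀(d/10 pc) = 5 log₁₀(11300) − 5 = 15.265
M = m − 5 log₁₀(d/10) − A = 17.62 − 15.265 − 1.76 = 0.595

M ≈ 0.59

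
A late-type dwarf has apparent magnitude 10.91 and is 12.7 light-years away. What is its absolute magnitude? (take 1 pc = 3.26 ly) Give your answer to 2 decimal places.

d = 12.7 ly / 3.26 = 3.896 pc
5 log₁₀(d/10 pc) = 5 log₁₀(3.896) − 5 = -2.047
M = m − 5 log₁₀(d/10) = 10.91 + 2.047 = 12.957

M ≈ 12.96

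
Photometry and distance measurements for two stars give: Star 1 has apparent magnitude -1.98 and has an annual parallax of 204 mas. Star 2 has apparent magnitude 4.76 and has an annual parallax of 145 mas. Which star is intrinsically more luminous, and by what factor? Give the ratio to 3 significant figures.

Star 1 is more luminous, by a factor of 251.

Star 1: p = 204 mas = 0.204″ → d = 1/p = 4.902 pc
Star 1: M = m − 5 log₁₀ d + 5 = -1.98 − 5·0.6904 + 5 = -0.432
Star 2: p = 145 mas = 0.145″ → d = 1/p = 6.897 pc
Star 2: M = m − 5 log₁₀ d + 5 = 4.76 − 5·0.8386 + 5 = 5.567
ΔM = M_1 − M_2 = -0.432 − (5.567) = -5.999; smaller M is more luminous → Star 1.
L ratio = 10^(0.4 |ΔM|) = 10^2.399 = 250.9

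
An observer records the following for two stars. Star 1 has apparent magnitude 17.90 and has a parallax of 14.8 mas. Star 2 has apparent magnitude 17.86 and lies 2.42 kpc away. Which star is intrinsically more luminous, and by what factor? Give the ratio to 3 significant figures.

Star 2 is more luminous, by a factor of 1330.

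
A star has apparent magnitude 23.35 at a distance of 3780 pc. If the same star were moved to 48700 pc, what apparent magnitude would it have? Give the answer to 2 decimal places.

Flux ∝ 1/d², so Δm = 5 log₁₀(d₂/d₁) = 5 log₁₀(48700/3780) = 5.550
m₂ = m₁ + Δm = 23.35 + (5.550) = 28.900

m ≈ 28.90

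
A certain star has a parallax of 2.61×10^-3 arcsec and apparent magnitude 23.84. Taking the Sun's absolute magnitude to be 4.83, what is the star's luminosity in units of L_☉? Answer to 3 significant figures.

L/L_☉ ≈ 3.65×10^-5

d = 1/p = 1/2.61×10^-3″ = 383.1 pc
M = m − 5 log₁₀ d + 5 = 23.84 − 5·2.5834 + 5 = 15.923
M − M_☉ = 15.923 − 4.83 = 11.093
L/L_☉ = 10^(−0.4 × 11.093) = 3.654×10^-5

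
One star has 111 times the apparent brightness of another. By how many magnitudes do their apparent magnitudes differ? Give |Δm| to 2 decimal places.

|Δm| ≈ 5.11

Pogson: Δm = −2.5 log₁₀(ratio) = −2.5 log₁₀(111) = −2.5 × 2.0453 = -5.113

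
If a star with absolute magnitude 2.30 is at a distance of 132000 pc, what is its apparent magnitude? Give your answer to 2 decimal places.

m ≈ 22.90

m = M + 5 log₁₀ d − 5 = 2.30 + 5·5.1206 − 5 = 22.903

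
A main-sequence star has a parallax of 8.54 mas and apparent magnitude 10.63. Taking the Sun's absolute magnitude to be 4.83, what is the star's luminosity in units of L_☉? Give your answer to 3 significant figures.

d = 1/p = 1000/8.54 mas = 117.1 pc
M = m − 5 log₁₀ d + 5 = 10.63 − 5·2.0685 + 5 = 5.287
M − M_☉ = 5.287 − 4.83 = 0.457
L/L_☉ = 10^(−0.4 × 0.457) = 0.6563

L/L_☉ ≈ 0.656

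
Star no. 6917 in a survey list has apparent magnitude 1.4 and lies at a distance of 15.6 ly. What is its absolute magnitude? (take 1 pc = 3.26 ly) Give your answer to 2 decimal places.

M ≈ 3.00

d = 15.6 ly / 3.26 = 4.785 pc
5 log₁₀(d/10 pc) = 5 log₁₀(4.785) − 5 = -1.600
M = m − 5 log₁₀(d/10) = 1.4 + 1.600 = 3.000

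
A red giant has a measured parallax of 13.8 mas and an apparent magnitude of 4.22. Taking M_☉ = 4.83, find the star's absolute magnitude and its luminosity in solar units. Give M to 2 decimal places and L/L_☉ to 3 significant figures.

d = 1/p = 1000/13.8 mas = 72.46 pc
M = m − 5 log₁₀ d + 5 = 4.22 − 5·1.8601 + 5 = -0.081
M − M_☉ = -0.081 − 4.83 = -4.911
L/L_☉ = 10^(−0.4 × -4.911) = 92.10

M ≈ -0.08; L/L_☉ ≈ 92.1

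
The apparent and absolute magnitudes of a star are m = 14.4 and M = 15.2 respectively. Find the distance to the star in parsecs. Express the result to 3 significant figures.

Distance modulus: m − M = 14.4 − (15.2) = -0.800
m − M = 5 log₁₀ d − 5
log₁₀ d = (m − M)/5 + 1 = 0.8400
d = 10^0.8400 = 6.918 pc

d ≈ 6.92 pc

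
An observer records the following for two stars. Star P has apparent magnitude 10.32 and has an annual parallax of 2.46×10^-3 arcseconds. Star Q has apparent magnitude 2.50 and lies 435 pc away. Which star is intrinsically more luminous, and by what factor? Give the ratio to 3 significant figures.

Star P: d = 1/p = 1/2.46×10^-3″ = 406.5 pc
Star P: M = m − 5 log₁₀ d + 5 = 10.32 − 5·2.6091 + 5 = 2.275
Star Q: M = m − 5 log₁₀ d + 5 = 2.50 − 5·2.6385 + 5 = -5.692
ΔM = M_P − M_Q = 2.275 − (-5.692) = 7.967; smaller M is more luminous → Star Q.
L ratio = 10^(0.4 |ΔM|) = 10^3.187 = 1538

Star Q is more luminous, by a factor of 1540.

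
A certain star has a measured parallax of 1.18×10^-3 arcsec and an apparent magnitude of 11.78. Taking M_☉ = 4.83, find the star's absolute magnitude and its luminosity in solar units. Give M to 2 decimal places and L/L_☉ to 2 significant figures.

d = 1/p = 1/1.18×10^-3″ = 847.5 pc
M = m − 5 log₁₀ d + 5 = 11.78 − 5·2.9281 + 5 = 2.139
M − M_☉ = 2.139 − 4.83 = -2.691
L/L_☉ = 10^(−0.4 × -2.691) = 11.92

M ≈ 2.14; L/L_☉ ≈ 12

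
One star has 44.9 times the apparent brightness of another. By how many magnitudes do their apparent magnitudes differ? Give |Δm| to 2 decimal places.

Pogson: Δm = −2.5 log₁₀(ratio) = −2.5 log₁₀(44.9) = −2.5 × 1.6522 = -4.131

|Δm| ≈ 4.13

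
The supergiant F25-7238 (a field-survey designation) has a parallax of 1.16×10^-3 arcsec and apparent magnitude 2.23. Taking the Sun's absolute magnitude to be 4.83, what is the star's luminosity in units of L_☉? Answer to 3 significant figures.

L/L_☉ ≈ 81500

d = 1/p = 1/1.16×10^-3″ = 862.1 pc
M = m − 5 log₁₀ d + 5 = 2.23 − 5·2.9355 + 5 = -7.448
M − M_☉ = -7.448 − 4.83 = -12.278
L/L_☉ = 10^(−0.4 × -12.278) = 81490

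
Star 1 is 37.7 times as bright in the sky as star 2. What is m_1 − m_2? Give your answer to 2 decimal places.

m_1 − m_2 ≈ -3.94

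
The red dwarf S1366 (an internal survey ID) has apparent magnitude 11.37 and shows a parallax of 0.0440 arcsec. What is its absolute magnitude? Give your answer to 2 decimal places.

d = 1/p = 1/0.0440″ = 22.73 pc
5 log₁₀(d/10 pc) = 5 log₁₀(22.73) − 5 = 1.783
M = m − 5 log₁₀(d/10) = 11.37 − 1.783 = 9.587

M ≈ 9.59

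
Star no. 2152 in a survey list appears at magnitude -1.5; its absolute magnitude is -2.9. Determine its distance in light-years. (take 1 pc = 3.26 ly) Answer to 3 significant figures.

d ≈ 62.1 ly

Distance modulus: m − M = -1.5 − (-2.9) = 1.400
m − M = 5 log₁₀ d − 5
log₁₀ d = (m − M)/5 + 1 = 1.2800
d = 10^1.2800 = 19.05 pc
= 62.12 ly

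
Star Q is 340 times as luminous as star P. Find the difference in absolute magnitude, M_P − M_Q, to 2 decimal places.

Pogson: ΔM = −2.5 log₁₀(ratio) = −2.5 log₁₀(340) = −2.5 × 2.5315 = -6.329
Star Q is brighter so has the smaller magnitude: M_P − M_Q is positive.

M_P − M_Q ≈ 6.33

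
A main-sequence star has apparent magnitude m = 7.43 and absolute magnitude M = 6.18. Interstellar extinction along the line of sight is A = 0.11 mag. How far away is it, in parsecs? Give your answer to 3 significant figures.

m − M = 5 log₁₀(d/10 pc) + A  ⇒  7.43 − (6.18) − 0.11 = 5 log₁₀(d/10)
1.140 = 5 log₁₀(d/10)
log₁₀ d = (m − M − A)/5 + 1 = 1.2280
d = 10^1.2280 = 16.90 pc

d ≈ 16.9 pc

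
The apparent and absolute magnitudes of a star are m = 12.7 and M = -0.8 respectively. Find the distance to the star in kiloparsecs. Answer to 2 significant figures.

Distance modulus: m − M = 12.7 − (-0.8) = 13.500
m − M = 5 log₁₀ d − 5
log₁₀ d = (m − M)/5 + 1 = 3.7000
d = 10^3.7000 = 5012 pc
= 5.012 kpc

d ≈ 5.0 kpc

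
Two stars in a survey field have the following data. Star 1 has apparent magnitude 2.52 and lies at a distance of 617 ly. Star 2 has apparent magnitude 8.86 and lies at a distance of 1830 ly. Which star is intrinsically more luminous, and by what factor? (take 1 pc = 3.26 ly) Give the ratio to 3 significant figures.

Star 1: d = 617 ly / 3.26 = 189.3 pc
Star 1: M = m − 5 log₁₀ d + 5 = 2.52 − 5·2.2771 + 5 = -3.865
Star 2: d = 1830 ly / 3.26 = 561.3 pc
Star 2: M = m − 5 log₁₀ d + 5 = 8.86 − 5·2.7492 + 5 = 0.114
ΔM = M_1 − M_2 = -3.865 − (0.114) = -3.979; smaller M is more luminous → Star 1.
L ratio = 10^(0.4 |ΔM|) = 10^1.592 = 39.05

Star 1 is more luminous, by a factor of 39.1.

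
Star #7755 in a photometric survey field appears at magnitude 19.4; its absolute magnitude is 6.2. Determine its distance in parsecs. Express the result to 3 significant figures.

d ≈ 4370 pc

Distance modulus: m − M = 19.4 − (6.2) = 13.200
m − M = 5 log₁₀ d − 5
log₁₀ d = (m − M)/5 + 1 = 3.6400
d = 10^3.6400 = 4365 pc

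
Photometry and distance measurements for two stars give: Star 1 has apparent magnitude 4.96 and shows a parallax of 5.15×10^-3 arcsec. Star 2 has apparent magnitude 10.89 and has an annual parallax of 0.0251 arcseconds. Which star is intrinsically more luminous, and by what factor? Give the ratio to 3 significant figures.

Star 1 is more luminous, by a factor of 5590.

Star 1: d = 1/p = 1/5.15×10^-3″ = 194.2 pc
Star 1: M = m − 5 log₁₀ d + 5 = 4.96 − 5·2.2882 + 5 = -1.481
Star 2: d = 1/p = 1/0.0251″ = 39.84 pc
Star 2: M = m − 5 log₁₀ d + 5 = 10.89 − 5·1.6003 + 5 = 7.888
ΔM = M_1 − M_2 = -1.481 − (7.888) = -9.369; smaller M is more luminous → Star 1.
L ratio = 10^(0.4 |ΔM|) = 10^3.748 = 5594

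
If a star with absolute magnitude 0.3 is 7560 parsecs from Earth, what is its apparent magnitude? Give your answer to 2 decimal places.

m ≈ 14.69

m = M + 5 log₁₀ d − 5 = 0.3 + 5·3.8785 − 5 = 14.693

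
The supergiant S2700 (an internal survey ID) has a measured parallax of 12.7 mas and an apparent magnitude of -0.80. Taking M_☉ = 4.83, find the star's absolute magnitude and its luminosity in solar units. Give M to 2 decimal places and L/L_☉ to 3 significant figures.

M ≈ -5.28; L/L_☉ ≈ 11100

d = 1/p = 1000/12.7 mas = 78.74 pc
M = m − 5 log₁₀ d + 5 = -0.80 − 5·1.8962 + 5 = -5.281
M − M_☉ = -5.281 − 4.83 = -10.111
L/L_☉ = 10^(−0.4 × -10.111) = 11080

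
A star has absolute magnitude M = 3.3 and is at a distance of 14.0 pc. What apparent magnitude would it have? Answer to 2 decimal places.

m ≈ 4.03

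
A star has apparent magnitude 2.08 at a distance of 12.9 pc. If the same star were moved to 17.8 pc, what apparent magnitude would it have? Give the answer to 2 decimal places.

m ≈ 2.78

Flux ∝ 1/d², so Δm = 5 log₁₀(d₂/d₁) = 5 log₁₀(17.8/12.9) = 0.699
m₂ = m₁ + Δm = 2.08 + (0.699) = 2.779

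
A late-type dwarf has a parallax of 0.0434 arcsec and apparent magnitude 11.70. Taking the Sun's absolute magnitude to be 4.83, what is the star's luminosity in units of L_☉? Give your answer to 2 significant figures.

L/L_☉ ≈ 9.5×10^-3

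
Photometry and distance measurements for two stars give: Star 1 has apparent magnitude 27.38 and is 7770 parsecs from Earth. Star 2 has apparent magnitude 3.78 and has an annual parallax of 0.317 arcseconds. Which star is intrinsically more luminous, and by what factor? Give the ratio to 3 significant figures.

Star 1: M = m − 5 log₁₀ d + 5 = 27.38 − 5·3.8904 + 5 = 12.928
Star 2: d = 1/p = 1/0.317″ = 3.155 pc
Star 2: M = m − 5 log₁₀ d + 5 = 3.78 − 5·0.4989 + 5 = 6.285
ΔM = M_1 − M_2 = 12.928 − (6.285) = 6.643; smaller M is more luminous → Star 2.
L ratio = 10^(0.4 |ΔM|) = 10^2.657 = 454.0

Star 2 is more luminous, by a factor of 454.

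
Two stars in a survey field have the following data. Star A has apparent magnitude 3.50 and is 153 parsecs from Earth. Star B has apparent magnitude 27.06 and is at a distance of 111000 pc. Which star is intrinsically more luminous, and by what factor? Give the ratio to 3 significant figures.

Star A is more luminous, by a factor of 5040.

Star A: M = m − 5 log₁₀ d + 5 = 3.50 − 5·2.1847 + 5 = -2.423
Star B: M = m − 5 log₁₀ d + 5 = 27.06 − 5·5.0453 + 5 = 6.833
ΔM = M_A − M_B = -2.423 − (6.833) = -9.257; smaller M is more luminous → Star A.
L ratio = 10^(0.4 |ΔM|) = 10^3.703 = 5044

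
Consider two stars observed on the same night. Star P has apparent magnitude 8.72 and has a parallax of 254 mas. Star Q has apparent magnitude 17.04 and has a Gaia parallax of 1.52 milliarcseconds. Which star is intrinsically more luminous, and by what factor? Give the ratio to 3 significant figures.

Star Q is more luminous, by a factor of 13.1.

Star P: p = 254 mas = 0.254″ → d = 1/p = 3.937 pc
Star P: M = m − 5 log₁₀ d + 5 = 8.72 − 5·0.5952 + 5 = 10.744
Star Q: p = 1.52 mas = 1.52×10^-3″ → d = 1/p = 657.9 pc
Star Q: M = m − 5 log₁₀ d + 5 = 17.04 − 5·2.8182 + 5 = 7.949
ΔM = M_P − M_Q = 10.744 − (7.949) = 2.795; smaller M is more luminous → Star Q.
L ratio = 10^(0.4 |ΔM|) = 10^1.118 = 13.12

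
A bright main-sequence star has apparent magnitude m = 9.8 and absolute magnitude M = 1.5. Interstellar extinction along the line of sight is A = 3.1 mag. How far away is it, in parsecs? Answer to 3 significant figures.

d ≈ 110 pc

m − M = 5 log₁₀(d/10 pc) + A  ⇒  9.8 − (1.5) − 3.1 = 5 log₁₀(d/10)
5.200 = 5 log₁₀(d/10)
log₁₀ d = (m − M − A)/5 + 1 = 2.0400
d = 10^2.0400 = 109.6 pc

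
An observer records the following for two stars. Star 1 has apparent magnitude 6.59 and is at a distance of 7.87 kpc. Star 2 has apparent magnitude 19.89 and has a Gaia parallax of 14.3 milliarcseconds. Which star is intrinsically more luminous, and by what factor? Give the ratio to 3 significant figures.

Star 1 is more luminous, by a factor of 2.65×10^9.

Star 1: d = 7.87 kpc = 7870 pc
Star 1: M = m − 5 log₁₀ d + 5 = 6.59 − 5·3.8960 + 5 = -7.890
Star 2: p = 14.3 mas = 0.0143″ → d = 1/p = 69.93 pc
Star 2: M = m − 5 log₁₀ d + 5 = 19.89 − 5·1.8447 + 5 = 15.667
ΔM = M_1 − M_2 = -7.890 − (15.667) = -23.557; smaller M is more luminous → Star 1.
L ratio = 10^(0.4 |ΔM|) = 10^9.423 = 2.646×10^9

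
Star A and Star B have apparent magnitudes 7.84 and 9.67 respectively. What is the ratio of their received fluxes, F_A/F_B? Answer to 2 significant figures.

F_A/F_B ≈ 5.4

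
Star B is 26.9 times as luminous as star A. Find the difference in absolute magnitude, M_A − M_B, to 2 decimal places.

M_A − M_B ≈ 3.57

Pogson: ΔM = −2.5 log₁₀(ratio) = −2.5 log₁₀(26.9) = −2.5 × 1.4298 = -3.574
Star B is brighter so has the smaller magnitude: M_A − M_B is positive.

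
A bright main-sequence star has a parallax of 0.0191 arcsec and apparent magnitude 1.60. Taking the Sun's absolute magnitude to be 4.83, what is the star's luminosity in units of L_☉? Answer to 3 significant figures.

d = 1/p = 1/0.0191″ = 52.36 pc
M = m − 5 log₁₀ d + 5 = 1.60 − 5·1.7190 + 5 = -1.995
M − M_☉ = -1.995 − 4.83 = -6.825
L/L_☉ = 10^(−0.4 × -6.825) = 536.9

L/L_☉ ≈ 537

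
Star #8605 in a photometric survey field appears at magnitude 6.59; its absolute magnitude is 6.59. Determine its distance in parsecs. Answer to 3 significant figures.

Distance modulus: m − M = 6.59 − (6.59) = 0.000
m − M = 5 log₁₀ d − 5
log₁₀ d = (m − M)/5 + 1 = 1.0000
d = 10^1.0000 = 10.00 pc

d ≈ 10.0 pc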